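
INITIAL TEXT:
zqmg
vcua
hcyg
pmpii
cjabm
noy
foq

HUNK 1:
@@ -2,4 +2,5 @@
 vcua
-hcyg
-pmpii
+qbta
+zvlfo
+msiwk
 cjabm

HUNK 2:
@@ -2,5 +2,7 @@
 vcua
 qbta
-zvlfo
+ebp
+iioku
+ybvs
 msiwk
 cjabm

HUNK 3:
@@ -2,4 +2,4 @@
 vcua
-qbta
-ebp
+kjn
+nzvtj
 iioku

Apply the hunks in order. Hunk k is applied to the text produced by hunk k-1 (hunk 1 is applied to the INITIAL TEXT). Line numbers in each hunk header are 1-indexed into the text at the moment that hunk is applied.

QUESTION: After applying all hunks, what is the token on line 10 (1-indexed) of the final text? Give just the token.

Hunk 1: at line 2 remove [hcyg,pmpii] add [qbta,zvlfo,msiwk] -> 8 lines: zqmg vcua qbta zvlfo msiwk cjabm noy foq
Hunk 2: at line 2 remove [zvlfo] add [ebp,iioku,ybvs] -> 10 lines: zqmg vcua qbta ebp iioku ybvs msiwk cjabm noy foq
Hunk 3: at line 2 remove [qbta,ebp] add [kjn,nzvtj] -> 10 lines: zqmg vcua kjn nzvtj iioku ybvs msiwk cjabm noy foq
Final line 10: foq

Answer: foq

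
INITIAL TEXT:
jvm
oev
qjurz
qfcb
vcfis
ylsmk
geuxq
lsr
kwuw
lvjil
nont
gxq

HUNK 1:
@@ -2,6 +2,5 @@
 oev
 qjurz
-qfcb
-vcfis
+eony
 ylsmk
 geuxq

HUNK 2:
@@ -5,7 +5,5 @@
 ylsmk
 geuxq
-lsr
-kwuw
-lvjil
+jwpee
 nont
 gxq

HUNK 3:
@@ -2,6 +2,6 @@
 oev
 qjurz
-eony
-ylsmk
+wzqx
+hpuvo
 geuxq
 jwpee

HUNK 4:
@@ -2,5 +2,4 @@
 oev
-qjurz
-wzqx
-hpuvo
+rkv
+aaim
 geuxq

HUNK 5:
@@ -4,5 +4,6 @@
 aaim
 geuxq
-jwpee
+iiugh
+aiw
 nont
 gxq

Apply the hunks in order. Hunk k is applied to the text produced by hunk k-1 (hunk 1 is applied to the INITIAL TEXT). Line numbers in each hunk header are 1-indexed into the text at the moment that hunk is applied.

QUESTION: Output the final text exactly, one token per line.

Hunk 1: at line 2 remove [qfcb,vcfis] add [eony] -> 11 lines: jvm oev qjurz eony ylsmk geuxq lsr kwuw lvjil nont gxq
Hunk 2: at line 5 remove [lsr,kwuw,lvjil] add [jwpee] -> 9 lines: jvm oev qjurz eony ylsmk geuxq jwpee nont gxq
Hunk 3: at line 2 remove [eony,ylsmk] add [wzqx,hpuvo] -> 9 lines: jvm oev qjurz wzqx hpuvo geuxq jwpee nont gxq
Hunk 4: at line 2 remove [qjurz,wzqx,hpuvo] add [rkv,aaim] -> 8 lines: jvm oev rkv aaim geuxq jwpee nont gxq
Hunk 5: at line 4 remove [jwpee] add [iiugh,aiw] -> 9 lines: jvm oev rkv aaim geuxq iiugh aiw nont gxq

Answer: jvm
oev
rkv
aaim
geuxq
iiugh
aiw
nont
gxq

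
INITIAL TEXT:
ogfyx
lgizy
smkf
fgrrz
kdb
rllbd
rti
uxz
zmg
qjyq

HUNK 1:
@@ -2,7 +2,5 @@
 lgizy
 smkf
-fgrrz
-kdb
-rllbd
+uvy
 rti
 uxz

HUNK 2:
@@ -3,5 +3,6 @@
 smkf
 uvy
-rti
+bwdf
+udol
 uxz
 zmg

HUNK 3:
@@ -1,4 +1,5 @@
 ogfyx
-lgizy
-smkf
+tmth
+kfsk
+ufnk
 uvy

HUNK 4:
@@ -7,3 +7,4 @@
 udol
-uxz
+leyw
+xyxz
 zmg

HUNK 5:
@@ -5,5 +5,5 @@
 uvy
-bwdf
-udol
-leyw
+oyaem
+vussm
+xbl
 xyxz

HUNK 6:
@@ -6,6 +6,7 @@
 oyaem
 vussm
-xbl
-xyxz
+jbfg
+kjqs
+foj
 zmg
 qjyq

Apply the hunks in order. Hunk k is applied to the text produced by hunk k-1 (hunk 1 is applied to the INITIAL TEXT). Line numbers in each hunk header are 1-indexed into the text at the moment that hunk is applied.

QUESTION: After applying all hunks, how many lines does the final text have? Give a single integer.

Hunk 1: at line 2 remove [fgrrz,kdb,rllbd] add [uvy] -> 8 lines: ogfyx lgizy smkf uvy rti uxz zmg qjyq
Hunk 2: at line 3 remove [rti] add [bwdf,udol] -> 9 lines: ogfyx lgizy smkf uvy bwdf udol uxz zmg qjyq
Hunk 3: at line 1 remove [lgizy,smkf] add [tmth,kfsk,ufnk] -> 10 lines: ogfyx tmth kfsk ufnk uvy bwdf udol uxz zmg qjyq
Hunk 4: at line 7 remove [uxz] add [leyw,xyxz] -> 11 lines: ogfyx tmth kfsk ufnk uvy bwdf udol leyw xyxz zmg qjyq
Hunk 5: at line 5 remove [bwdf,udol,leyw] add [oyaem,vussm,xbl] -> 11 lines: ogfyx tmth kfsk ufnk uvy oyaem vussm xbl xyxz zmg qjyq
Hunk 6: at line 6 remove [xbl,xyxz] add [jbfg,kjqs,foj] -> 12 lines: ogfyx tmth kfsk ufnk uvy oyaem vussm jbfg kjqs foj zmg qjyq
Final line count: 12

Answer: 12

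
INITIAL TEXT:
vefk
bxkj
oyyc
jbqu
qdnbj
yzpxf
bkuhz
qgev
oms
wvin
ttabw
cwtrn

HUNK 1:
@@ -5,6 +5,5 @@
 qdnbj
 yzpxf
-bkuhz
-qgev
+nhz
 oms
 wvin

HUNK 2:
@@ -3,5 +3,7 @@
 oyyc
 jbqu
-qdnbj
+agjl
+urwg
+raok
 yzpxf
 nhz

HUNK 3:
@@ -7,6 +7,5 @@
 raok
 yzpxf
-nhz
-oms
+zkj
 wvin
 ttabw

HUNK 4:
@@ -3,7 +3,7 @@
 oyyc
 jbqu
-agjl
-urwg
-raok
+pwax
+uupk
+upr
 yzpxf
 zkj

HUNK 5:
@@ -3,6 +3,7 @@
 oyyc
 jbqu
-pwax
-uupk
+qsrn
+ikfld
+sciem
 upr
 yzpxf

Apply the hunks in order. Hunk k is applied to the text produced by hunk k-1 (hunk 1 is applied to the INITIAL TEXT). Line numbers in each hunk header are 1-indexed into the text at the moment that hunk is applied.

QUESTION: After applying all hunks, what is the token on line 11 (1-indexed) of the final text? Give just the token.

Hunk 1: at line 5 remove [bkuhz,qgev] add [nhz] -> 11 lines: vefk bxkj oyyc jbqu qdnbj yzpxf nhz oms wvin ttabw cwtrn
Hunk 2: at line 3 remove [qdnbj] add [agjl,urwg,raok] -> 13 lines: vefk bxkj oyyc jbqu agjl urwg raok yzpxf nhz oms wvin ttabw cwtrn
Hunk 3: at line 7 remove [nhz,oms] add [zkj] -> 12 lines: vefk bxkj oyyc jbqu agjl urwg raok yzpxf zkj wvin ttabw cwtrn
Hunk 4: at line 3 remove [agjl,urwg,raok] add [pwax,uupk,upr] -> 12 lines: vefk bxkj oyyc jbqu pwax uupk upr yzpxf zkj wvin ttabw cwtrn
Hunk 5: at line 3 remove [pwax,uupk] add [qsrn,ikfld,sciem] -> 13 lines: vefk bxkj oyyc jbqu qsrn ikfld sciem upr yzpxf zkj wvin ttabw cwtrn
Final line 11: wvin

Answer: wvin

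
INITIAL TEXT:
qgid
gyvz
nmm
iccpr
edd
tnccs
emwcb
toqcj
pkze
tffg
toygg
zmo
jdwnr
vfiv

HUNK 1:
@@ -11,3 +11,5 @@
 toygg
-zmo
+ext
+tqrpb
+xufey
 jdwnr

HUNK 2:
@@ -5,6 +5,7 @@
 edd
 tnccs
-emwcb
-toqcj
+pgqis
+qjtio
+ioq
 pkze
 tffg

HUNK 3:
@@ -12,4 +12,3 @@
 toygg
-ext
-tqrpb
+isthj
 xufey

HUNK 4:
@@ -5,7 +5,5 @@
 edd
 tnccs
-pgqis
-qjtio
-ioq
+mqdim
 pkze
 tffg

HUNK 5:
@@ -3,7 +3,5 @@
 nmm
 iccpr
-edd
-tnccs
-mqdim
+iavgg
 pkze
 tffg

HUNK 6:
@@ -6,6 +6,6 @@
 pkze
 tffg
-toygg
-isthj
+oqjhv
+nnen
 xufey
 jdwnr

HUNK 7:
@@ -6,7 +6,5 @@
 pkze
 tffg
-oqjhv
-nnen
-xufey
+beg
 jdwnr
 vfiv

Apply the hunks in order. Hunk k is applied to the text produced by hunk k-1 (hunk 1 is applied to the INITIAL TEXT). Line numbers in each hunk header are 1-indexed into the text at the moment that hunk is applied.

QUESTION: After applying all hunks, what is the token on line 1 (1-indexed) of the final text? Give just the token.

Answer: qgid

Derivation:
Hunk 1: at line 11 remove [zmo] add [ext,tqrpb,xufey] -> 16 lines: qgid gyvz nmm iccpr edd tnccs emwcb toqcj pkze tffg toygg ext tqrpb xufey jdwnr vfiv
Hunk 2: at line 5 remove [emwcb,toqcj] add [pgqis,qjtio,ioq] -> 17 lines: qgid gyvz nmm iccpr edd tnccs pgqis qjtio ioq pkze tffg toygg ext tqrpb xufey jdwnr vfiv
Hunk 3: at line 12 remove [ext,tqrpb] add [isthj] -> 16 lines: qgid gyvz nmm iccpr edd tnccs pgqis qjtio ioq pkze tffg toygg isthj xufey jdwnr vfiv
Hunk 4: at line 5 remove [pgqis,qjtio,ioq] add [mqdim] -> 14 lines: qgid gyvz nmm iccpr edd tnccs mqdim pkze tffg toygg isthj xufey jdwnr vfiv
Hunk 5: at line 3 remove [edd,tnccs,mqdim] add [iavgg] -> 12 lines: qgid gyvz nmm iccpr iavgg pkze tffg toygg isthj xufey jdwnr vfiv
Hunk 6: at line 6 remove [toygg,isthj] add [oqjhv,nnen] -> 12 lines: qgid gyvz nmm iccpr iavgg pkze tffg oqjhv nnen xufey jdwnr vfiv
Hunk 7: at line 6 remove [oqjhv,nnen,xufey] add [beg] -> 10 lines: qgid gyvz nmm iccpr iavgg pkze tffg beg jdwnr vfiv
Final line 1: qgid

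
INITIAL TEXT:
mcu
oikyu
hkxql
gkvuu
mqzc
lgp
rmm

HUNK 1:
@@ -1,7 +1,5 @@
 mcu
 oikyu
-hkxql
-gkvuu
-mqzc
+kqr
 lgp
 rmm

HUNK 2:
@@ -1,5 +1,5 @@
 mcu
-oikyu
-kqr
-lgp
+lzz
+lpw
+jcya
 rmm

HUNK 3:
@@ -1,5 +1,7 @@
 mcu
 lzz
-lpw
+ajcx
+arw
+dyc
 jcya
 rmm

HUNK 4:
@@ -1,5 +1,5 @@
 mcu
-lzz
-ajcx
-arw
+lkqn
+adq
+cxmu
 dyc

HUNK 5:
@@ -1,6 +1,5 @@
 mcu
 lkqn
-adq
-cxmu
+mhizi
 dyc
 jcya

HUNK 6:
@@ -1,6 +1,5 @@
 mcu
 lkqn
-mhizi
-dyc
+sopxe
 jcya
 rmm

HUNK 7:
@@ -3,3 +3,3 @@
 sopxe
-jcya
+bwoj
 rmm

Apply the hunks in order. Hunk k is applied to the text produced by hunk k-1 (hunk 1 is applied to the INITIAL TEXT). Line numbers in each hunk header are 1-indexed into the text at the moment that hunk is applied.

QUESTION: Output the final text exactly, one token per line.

Answer: mcu
lkqn
sopxe
bwoj
rmm

Derivation:
Hunk 1: at line 1 remove [hkxql,gkvuu,mqzc] add [kqr] -> 5 lines: mcu oikyu kqr lgp rmm
Hunk 2: at line 1 remove [oikyu,kqr,lgp] add [lzz,lpw,jcya] -> 5 lines: mcu lzz lpw jcya rmm
Hunk 3: at line 1 remove [lpw] add [ajcx,arw,dyc] -> 7 lines: mcu lzz ajcx arw dyc jcya rmm
Hunk 4: at line 1 remove [lzz,ajcx,arw] add [lkqn,adq,cxmu] -> 7 lines: mcu lkqn adq cxmu dyc jcya rmm
Hunk 5: at line 1 remove [adq,cxmu] add [mhizi] -> 6 lines: mcu lkqn mhizi dyc jcya rmm
Hunk 6: at line 1 remove [mhizi,dyc] add [sopxe] -> 5 lines: mcu lkqn sopxe jcya rmm
Hunk 7: at line 3 remove [jcya] add [bwoj] -> 5 lines: mcu lkqn sopxe bwoj rmm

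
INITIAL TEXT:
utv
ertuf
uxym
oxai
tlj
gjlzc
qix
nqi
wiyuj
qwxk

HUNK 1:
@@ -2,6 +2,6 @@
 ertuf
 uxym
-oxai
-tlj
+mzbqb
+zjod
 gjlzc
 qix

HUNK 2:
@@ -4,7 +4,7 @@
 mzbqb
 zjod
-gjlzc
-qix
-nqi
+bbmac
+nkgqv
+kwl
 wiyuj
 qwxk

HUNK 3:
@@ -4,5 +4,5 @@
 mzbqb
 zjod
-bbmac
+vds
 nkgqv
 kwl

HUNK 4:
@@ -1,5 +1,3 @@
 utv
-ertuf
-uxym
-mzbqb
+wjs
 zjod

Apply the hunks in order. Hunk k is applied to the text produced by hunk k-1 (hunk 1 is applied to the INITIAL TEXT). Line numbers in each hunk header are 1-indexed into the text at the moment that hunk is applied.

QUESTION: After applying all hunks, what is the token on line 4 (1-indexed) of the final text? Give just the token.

Answer: vds

Derivation:
Hunk 1: at line 2 remove [oxai,tlj] add [mzbqb,zjod] -> 10 lines: utv ertuf uxym mzbqb zjod gjlzc qix nqi wiyuj qwxk
Hunk 2: at line 4 remove [gjlzc,qix,nqi] add [bbmac,nkgqv,kwl] -> 10 lines: utv ertuf uxym mzbqb zjod bbmac nkgqv kwl wiyuj qwxk
Hunk 3: at line 4 remove [bbmac] add [vds] -> 10 lines: utv ertuf uxym mzbqb zjod vds nkgqv kwl wiyuj qwxk
Hunk 4: at line 1 remove [ertuf,uxym,mzbqb] add [wjs] -> 8 lines: utv wjs zjod vds nkgqv kwl wiyuj qwxk
Final line 4: vds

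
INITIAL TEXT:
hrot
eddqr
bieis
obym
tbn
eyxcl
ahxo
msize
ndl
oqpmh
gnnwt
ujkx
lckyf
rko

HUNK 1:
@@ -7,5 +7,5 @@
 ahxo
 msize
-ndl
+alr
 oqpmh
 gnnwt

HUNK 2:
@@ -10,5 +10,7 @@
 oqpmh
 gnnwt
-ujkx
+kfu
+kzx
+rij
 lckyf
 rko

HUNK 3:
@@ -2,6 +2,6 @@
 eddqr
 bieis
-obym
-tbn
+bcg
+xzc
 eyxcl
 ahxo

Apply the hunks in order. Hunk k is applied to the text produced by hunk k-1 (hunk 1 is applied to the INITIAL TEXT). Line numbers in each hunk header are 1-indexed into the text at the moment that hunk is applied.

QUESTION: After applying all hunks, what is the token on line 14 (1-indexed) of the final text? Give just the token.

Hunk 1: at line 7 remove [ndl] add [alr] -> 14 lines: hrot eddqr bieis obym tbn eyxcl ahxo msize alr oqpmh gnnwt ujkx lckyf rko
Hunk 2: at line 10 remove [ujkx] add [kfu,kzx,rij] -> 16 lines: hrot eddqr bieis obym tbn eyxcl ahxo msize alr oqpmh gnnwt kfu kzx rij lckyf rko
Hunk 3: at line 2 remove [obym,tbn] add [bcg,xzc] -> 16 lines: hrot eddqr bieis bcg xzc eyxcl ahxo msize alr oqpmh gnnwt kfu kzx rij lckyf rko
Final line 14: rij

Answer: rij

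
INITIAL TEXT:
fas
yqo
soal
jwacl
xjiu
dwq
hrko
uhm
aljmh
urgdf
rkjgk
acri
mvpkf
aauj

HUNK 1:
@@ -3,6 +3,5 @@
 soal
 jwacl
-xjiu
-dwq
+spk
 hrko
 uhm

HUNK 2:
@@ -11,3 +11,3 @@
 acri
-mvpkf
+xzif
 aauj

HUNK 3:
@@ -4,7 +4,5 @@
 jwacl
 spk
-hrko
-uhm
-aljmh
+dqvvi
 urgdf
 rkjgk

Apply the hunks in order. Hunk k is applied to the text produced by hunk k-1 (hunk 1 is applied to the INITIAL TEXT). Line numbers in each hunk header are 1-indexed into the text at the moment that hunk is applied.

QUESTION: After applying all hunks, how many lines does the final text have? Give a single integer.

Hunk 1: at line 3 remove [xjiu,dwq] add [spk] -> 13 lines: fas yqo soal jwacl spk hrko uhm aljmh urgdf rkjgk acri mvpkf aauj
Hunk 2: at line 11 remove [mvpkf] add [xzif] -> 13 lines: fas yqo soal jwacl spk hrko uhm aljmh urgdf rkjgk acri xzif aauj
Hunk 3: at line 4 remove [hrko,uhm,aljmh] add [dqvvi] -> 11 lines: fas yqo soal jwacl spk dqvvi urgdf rkjgk acri xzif aauj
Final line count: 11

Answer: 11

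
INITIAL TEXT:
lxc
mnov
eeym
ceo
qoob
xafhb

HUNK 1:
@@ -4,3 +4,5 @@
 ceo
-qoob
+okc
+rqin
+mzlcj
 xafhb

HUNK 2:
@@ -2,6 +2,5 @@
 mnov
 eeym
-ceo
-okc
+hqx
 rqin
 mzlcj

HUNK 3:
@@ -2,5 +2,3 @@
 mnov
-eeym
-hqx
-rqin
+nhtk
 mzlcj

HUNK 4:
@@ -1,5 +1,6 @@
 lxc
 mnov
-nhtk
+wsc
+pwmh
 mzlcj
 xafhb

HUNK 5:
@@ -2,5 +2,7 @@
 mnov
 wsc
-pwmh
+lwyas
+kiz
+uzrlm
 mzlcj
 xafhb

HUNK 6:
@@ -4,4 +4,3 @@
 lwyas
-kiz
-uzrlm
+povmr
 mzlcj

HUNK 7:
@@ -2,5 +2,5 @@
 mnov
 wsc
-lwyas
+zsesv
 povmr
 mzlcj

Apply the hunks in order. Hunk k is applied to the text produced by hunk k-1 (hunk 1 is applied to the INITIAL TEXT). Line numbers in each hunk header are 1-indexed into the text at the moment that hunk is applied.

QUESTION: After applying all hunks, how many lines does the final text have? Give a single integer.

Hunk 1: at line 4 remove [qoob] add [okc,rqin,mzlcj] -> 8 lines: lxc mnov eeym ceo okc rqin mzlcj xafhb
Hunk 2: at line 2 remove [ceo,okc] add [hqx] -> 7 lines: lxc mnov eeym hqx rqin mzlcj xafhb
Hunk 3: at line 2 remove [eeym,hqx,rqin] add [nhtk] -> 5 lines: lxc mnov nhtk mzlcj xafhb
Hunk 4: at line 1 remove [nhtk] add [wsc,pwmh] -> 6 lines: lxc mnov wsc pwmh mzlcj xafhb
Hunk 5: at line 2 remove [pwmh] add [lwyas,kiz,uzrlm] -> 8 lines: lxc mnov wsc lwyas kiz uzrlm mzlcj xafhb
Hunk 6: at line 4 remove [kiz,uzrlm] add [povmr] -> 7 lines: lxc mnov wsc lwyas povmr mzlcj xafhb
Hunk 7: at line 2 remove [lwyas] add [zsesv] -> 7 lines: lxc mnov wsc zsesv povmr mzlcj xafhb
Final line count: 7

Answer: 7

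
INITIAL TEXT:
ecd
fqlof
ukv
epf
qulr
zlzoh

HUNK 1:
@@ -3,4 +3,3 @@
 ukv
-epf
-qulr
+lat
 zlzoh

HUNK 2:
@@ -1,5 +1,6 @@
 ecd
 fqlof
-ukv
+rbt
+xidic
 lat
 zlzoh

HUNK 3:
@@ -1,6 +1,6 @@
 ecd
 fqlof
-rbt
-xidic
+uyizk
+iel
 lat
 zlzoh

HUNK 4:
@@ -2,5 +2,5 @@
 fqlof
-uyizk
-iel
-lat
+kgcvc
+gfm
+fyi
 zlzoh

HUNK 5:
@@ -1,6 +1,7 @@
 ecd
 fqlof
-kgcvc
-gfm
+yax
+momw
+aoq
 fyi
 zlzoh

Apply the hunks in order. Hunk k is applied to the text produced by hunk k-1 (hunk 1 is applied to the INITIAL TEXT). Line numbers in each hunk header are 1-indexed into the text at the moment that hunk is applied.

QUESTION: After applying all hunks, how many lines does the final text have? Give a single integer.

Hunk 1: at line 3 remove [epf,qulr] add [lat] -> 5 lines: ecd fqlof ukv lat zlzoh
Hunk 2: at line 1 remove [ukv] add [rbt,xidic] -> 6 lines: ecd fqlof rbt xidic lat zlzoh
Hunk 3: at line 1 remove [rbt,xidic] add [uyizk,iel] -> 6 lines: ecd fqlof uyizk iel lat zlzoh
Hunk 4: at line 2 remove [uyizk,iel,lat] add [kgcvc,gfm,fyi] -> 6 lines: ecd fqlof kgcvc gfm fyi zlzoh
Hunk 5: at line 1 remove [kgcvc,gfm] add [yax,momw,aoq] -> 7 lines: ecd fqlof yax momw aoq fyi zlzoh
Final line count: 7

Answer: 7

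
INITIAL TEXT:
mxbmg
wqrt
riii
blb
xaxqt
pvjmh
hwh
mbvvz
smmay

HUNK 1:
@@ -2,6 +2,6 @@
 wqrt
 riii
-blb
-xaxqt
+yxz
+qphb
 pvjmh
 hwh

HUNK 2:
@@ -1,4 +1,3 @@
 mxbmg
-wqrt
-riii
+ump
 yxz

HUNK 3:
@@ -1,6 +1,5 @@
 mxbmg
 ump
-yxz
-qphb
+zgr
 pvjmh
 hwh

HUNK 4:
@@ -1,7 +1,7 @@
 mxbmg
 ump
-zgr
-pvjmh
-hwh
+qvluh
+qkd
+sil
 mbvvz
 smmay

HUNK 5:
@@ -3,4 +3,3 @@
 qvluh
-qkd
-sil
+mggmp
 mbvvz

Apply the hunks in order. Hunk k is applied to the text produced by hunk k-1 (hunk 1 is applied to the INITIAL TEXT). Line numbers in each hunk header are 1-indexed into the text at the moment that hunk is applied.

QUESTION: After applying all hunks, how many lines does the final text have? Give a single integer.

Hunk 1: at line 2 remove [blb,xaxqt] add [yxz,qphb] -> 9 lines: mxbmg wqrt riii yxz qphb pvjmh hwh mbvvz smmay
Hunk 2: at line 1 remove [wqrt,riii] add [ump] -> 8 lines: mxbmg ump yxz qphb pvjmh hwh mbvvz smmay
Hunk 3: at line 1 remove [yxz,qphb] add [zgr] -> 7 lines: mxbmg ump zgr pvjmh hwh mbvvz smmay
Hunk 4: at line 1 remove [zgr,pvjmh,hwh] add [qvluh,qkd,sil] -> 7 lines: mxbmg ump qvluh qkd sil mbvvz smmay
Hunk 5: at line 3 remove [qkd,sil] add [mggmp] -> 6 lines: mxbmg ump qvluh mggmp mbvvz smmay
Final line count: 6

Answer: 6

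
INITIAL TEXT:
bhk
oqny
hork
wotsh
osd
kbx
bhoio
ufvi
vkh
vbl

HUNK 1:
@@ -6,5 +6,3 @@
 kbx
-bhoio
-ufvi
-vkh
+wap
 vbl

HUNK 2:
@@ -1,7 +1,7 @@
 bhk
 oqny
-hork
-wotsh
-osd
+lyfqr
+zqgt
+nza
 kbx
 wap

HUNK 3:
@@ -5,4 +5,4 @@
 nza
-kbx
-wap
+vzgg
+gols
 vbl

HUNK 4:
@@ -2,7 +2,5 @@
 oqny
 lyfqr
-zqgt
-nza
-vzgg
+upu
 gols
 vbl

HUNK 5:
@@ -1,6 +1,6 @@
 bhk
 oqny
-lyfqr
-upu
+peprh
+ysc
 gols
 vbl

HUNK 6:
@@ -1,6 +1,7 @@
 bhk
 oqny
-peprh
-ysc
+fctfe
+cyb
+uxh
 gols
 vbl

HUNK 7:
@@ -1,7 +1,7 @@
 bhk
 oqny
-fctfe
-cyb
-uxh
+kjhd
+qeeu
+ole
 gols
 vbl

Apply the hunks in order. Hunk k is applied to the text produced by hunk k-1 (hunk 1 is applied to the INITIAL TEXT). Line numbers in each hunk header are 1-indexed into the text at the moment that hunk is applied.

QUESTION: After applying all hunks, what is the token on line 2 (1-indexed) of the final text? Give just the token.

Answer: oqny

Derivation:
Hunk 1: at line 6 remove [bhoio,ufvi,vkh] add [wap] -> 8 lines: bhk oqny hork wotsh osd kbx wap vbl
Hunk 2: at line 1 remove [hork,wotsh,osd] add [lyfqr,zqgt,nza] -> 8 lines: bhk oqny lyfqr zqgt nza kbx wap vbl
Hunk 3: at line 5 remove [kbx,wap] add [vzgg,gols] -> 8 lines: bhk oqny lyfqr zqgt nza vzgg gols vbl
Hunk 4: at line 2 remove [zqgt,nza,vzgg] add [upu] -> 6 lines: bhk oqny lyfqr upu gols vbl
Hunk 5: at line 1 remove [lyfqr,upu] add [peprh,ysc] -> 6 lines: bhk oqny peprh ysc gols vbl
Hunk 6: at line 1 remove [peprh,ysc] add [fctfe,cyb,uxh] -> 7 lines: bhk oqny fctfe cyb uxh gols vbl
Hunk 7: at line 1 remove [fctfe,cyb,uxh] add [kjhd,qeeu,ole] -> 7 lines: bhk oqny kjhd qeeu ole gols vbl
Final line 2: oqny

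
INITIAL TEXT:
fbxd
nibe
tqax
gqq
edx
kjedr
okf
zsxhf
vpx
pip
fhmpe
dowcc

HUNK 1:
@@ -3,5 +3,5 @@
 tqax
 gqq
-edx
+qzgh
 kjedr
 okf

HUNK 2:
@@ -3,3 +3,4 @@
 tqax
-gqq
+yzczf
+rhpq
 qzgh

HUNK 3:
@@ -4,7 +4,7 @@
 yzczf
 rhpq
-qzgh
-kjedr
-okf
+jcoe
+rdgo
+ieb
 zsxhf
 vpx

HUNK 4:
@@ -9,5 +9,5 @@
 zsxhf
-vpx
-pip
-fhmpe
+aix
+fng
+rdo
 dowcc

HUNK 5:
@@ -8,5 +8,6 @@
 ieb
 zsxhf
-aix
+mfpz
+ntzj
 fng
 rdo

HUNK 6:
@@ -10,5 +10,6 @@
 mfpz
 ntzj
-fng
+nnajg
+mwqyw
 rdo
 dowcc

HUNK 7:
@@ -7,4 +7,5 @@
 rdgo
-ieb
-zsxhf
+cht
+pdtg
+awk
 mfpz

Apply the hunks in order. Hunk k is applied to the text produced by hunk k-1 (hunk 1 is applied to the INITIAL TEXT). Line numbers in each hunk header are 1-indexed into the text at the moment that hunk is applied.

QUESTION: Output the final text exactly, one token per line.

Answer: fbxd
nibe
tqax
yzczf
rhpq
jcoe
rdgo
cht
pdtg
awk
mfpz
ntzj
nnajg
mwqyw
rdo
dowcc

Derivation:
Hunk 1: at line 3 remove [edx] add [qzgh] -> 12 lines: fbxd nibe tqax gqq qzgh kjedr okf zsxhf vpx pip fhmpe dowcc
Hunk 2: at line 3 remove [gqq] add [yzczf,rhpq] -> 13 lines: fbxd nibe tqax yzczf rhpq qzgh kjedr okf zsxhf vpx pip fhmpe dowcc
Hunk 3: at line 4 remove [qzgh,kjedr,okf] add [jcoe,rdgo,ieb] -> 13 lines: fbxd nibe tqax yzczf rhpq jcoe rdgo ieb zsxhf vpx pip fhmpe dowcc
Hunk 4: at line 9 remove [vpx,pip,fhmpe] add [aix,fng,rdo] -> 13 lines: fbxd nibe tqax yzczf rhpq jcoe rdgo ieb zsxhf aix fng rdo dowcc
Hunk 5: at line 8 remove [aix] add [mfpz,ntzj] -> 14 lines: fbxd nibe tqax yzczf rhpq jcoe rdgo ieb zsxhf mfpz ntzj fng rdo dowcc
Hunk 6: at line 10 remove [fng] add [nnajg,mwqyw] -> 15 lines: fbxd nibe tqax yzczf rhpq jcoe rdgo ieb zsxhf mfpz ntzj nnajg mwqyw rdo dowcc
Hunk 7: at line 7 remove [ieb,zsxhf] add [cht,pdtg,awk] -> 16 lines: fbxd nibe tqax yzczf rhpq jcoe rdgo cht pdtg awk mfpz ntzj nnajg mwqyw rdo dowcc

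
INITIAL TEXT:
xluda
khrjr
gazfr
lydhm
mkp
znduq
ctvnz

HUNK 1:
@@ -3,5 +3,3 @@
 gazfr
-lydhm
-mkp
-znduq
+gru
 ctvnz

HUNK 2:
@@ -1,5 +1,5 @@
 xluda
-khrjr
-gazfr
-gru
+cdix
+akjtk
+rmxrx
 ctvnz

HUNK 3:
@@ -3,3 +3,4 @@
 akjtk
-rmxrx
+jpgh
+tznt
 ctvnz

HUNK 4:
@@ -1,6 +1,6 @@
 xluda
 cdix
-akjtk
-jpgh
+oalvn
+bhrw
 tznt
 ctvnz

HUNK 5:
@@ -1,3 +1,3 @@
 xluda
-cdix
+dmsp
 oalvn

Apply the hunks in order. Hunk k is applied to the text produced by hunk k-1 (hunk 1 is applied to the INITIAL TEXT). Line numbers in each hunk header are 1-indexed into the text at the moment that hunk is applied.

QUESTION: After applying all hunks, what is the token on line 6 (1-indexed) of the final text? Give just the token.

Answer: ctvnz

Derivation:
Hunk 1: at line 3 remove [lydhm,mkp,znduq] add [gru] -> 5 lines: xluda khrjr gazfr gru ctvnz
Hunk 2: at line 1 remove [khrjr,gazfr,gru] add [cdix,akjtk,rmxrx] -> 5 lines: xluda cdix akjtk rmxrx ctvnz
Hunk 3: at line 3 remove [rmxrx] add [jpgh,tznt] -> 6 lines: xluda cdix akjtk jpgh tznt ctvnz
Hunk 4: at line 1 remove [akjtk,jpgh] add [oalvn,bhrw] -> 6 lines: xluda cdix oalvn bhrw tznt ctvnz
Hunk 5: at line 1 remove [cdix] add [dmsp] -> 6 lines: xluda dmsp oalvn bhrw tznt ctvnz
Final line 6: ctvnz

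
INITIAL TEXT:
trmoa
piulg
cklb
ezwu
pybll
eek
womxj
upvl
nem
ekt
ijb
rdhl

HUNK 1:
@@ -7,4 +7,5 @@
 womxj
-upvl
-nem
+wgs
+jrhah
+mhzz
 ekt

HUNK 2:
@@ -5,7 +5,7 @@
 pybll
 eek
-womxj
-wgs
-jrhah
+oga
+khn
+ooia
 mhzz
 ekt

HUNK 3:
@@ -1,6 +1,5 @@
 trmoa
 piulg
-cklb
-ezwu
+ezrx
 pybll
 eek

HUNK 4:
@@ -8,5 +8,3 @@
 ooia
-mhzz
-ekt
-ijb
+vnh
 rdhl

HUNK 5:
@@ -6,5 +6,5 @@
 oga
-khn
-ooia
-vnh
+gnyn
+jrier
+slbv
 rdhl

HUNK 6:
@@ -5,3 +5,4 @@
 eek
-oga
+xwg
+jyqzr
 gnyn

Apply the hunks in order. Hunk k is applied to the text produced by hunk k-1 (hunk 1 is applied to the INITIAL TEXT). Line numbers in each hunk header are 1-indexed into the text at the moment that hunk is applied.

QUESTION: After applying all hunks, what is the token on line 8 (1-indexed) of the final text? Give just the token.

Answer: gnyn

Derivation:
Hunk 1: at line 7 remove [upvl,nem] add [wgs,jrhah,mhzz] -> 13 lines: trmoa piulg cklb ezwu pybll eek womxj wgs jrhah mhzz ekt ijb rdhl
Hunk 2: at line 5 remove [womxj,wgs,jrhah] add [oga,khn,ooia] -> 13 lines: trmoa piulg cklb ezwu pybll eek oga khn ooia mhzz ekt ijb rdhl
Hunk 3: at line 1 remove [cklb,ezwu] add [ezrx] -> 12 lines: trmoa piulg ezrx pybll eek oga khn ooia mhzz ekt ijb rdhl
Hunk 4: at line 8 remove [mhzz,ekt,ijb] add [vnh] -> 10 lines: trmoa piulg ezrx pybll eek oga khn ooia vnh rdhl
Hunk 5: at line 6 remove [khn,ooia,vnh] add [gnyn,jrier,slbv] -> 10 lines: trmoa piulg ezrx pybll eek oga gnyn jrier slbv rdhl
Hunk 6: at line 5 remove [oga] add [xwg,jyqzr] -> 11 lines: trmoa piulg ezrx pybll eek xwg jyqzr gnyn jrier slbv rdhl
Final line 8: gnyn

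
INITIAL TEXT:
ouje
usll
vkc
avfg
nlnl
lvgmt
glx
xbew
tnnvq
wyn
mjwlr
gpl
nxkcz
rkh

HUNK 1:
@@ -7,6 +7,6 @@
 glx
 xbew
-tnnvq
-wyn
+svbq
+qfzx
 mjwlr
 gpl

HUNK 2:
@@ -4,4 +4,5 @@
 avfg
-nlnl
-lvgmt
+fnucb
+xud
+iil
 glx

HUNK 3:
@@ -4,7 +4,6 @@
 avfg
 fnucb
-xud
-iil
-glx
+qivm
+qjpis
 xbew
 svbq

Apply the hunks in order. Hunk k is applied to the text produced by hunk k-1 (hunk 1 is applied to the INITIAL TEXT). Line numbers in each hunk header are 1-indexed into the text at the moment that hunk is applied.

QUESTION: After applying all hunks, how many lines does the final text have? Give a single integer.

Answer: 14

Derivation:
Hunk 1: at line 7 remove [tnnvq,wyn] add [svbq,qfzx] -> 14 lines: ouje usll vkc avfg nlnl lvgmt glx xbew svbq qfzx mjwlr gpl nxkcz rkh
Hunk 2: at line 4 remove [nlnl,lvgmt] add [fnucb,xud,iil] -> 15 lines: ouje usll vkc avfg fnucb xud iil glx xbew svbq qfzx mjwlr gpl nxkcz rkh
Hunk 3: at line 4 remove [xud,iil,glx] add [qivm,qjpis] -> 14 lines: ouje usll vkc avfg fnucb qivm qjpis xbew svbq qfzx mjwlr gpl nxkcz rkh
Final line count: 14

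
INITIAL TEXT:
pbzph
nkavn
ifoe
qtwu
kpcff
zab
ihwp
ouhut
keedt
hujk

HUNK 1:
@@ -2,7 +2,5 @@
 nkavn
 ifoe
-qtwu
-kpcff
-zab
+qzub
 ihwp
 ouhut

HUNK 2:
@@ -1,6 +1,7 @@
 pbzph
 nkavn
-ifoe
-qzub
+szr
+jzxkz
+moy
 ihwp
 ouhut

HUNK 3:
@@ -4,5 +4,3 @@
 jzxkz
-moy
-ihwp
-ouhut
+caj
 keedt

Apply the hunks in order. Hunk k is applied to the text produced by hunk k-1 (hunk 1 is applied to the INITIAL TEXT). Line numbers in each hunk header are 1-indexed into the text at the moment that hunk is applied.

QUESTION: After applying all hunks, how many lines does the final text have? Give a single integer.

Answer: 7

Derivation:
Hunk 1: at line 2 remove [qtwu,kpcff,zab] add [qzub] -> 8 lines: pbzph nkavn ifoe qzub ihwp ouhut keedt hujk
Hunk 2: at line 1 remove [ifoe,qzub] add [szr,jzxkz,moy] -> 9 lines: pbzph nkavn szr jzxkz moy ihwp ouhut keedt hujk
Hunk 3: at line 4 remove [moy,ihwp,ouhut] add [caj] -> 7 lines: pbzph nkavn szr jzxkz caj keedt hujk
Final line count: 7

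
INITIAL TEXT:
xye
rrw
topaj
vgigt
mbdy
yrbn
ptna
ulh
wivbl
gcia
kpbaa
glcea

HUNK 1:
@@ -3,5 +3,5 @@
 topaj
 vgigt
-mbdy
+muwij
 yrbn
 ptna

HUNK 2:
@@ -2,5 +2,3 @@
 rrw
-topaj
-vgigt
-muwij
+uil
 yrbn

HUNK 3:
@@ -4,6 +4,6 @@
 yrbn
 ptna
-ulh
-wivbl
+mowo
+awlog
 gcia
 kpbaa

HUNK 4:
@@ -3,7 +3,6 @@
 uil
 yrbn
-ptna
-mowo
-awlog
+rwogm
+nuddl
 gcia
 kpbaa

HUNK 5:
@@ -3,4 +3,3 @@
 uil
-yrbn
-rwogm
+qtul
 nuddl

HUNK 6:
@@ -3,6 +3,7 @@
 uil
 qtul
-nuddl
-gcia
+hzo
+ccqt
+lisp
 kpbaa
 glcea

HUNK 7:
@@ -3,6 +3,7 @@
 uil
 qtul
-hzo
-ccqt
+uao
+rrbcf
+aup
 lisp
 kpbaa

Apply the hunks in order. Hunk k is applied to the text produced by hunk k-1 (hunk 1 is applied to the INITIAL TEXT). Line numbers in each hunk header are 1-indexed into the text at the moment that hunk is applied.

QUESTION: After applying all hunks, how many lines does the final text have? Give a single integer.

Answer: 10

Derivation:
Hunk 1: at line 3 remove [mbdy] add [muwij] -> 12 lines: xye rrw topaj vgigt muwij yrbn ptna ulh wivbl gcia kpbaa glcea
Hunk 2: at line 2 remove [topaj,vgigt,muwij] add [uil] -> 10 lines: xye rrw uil yrbn ptna ulh wivbl gcia kpbaa glcea
Hunk 3: at line 4 remove [ulh,wivbl] add [mowo,awlog] -> 10 lines: xye rrw uil yrbn ptna mowo awlog gcia kpbaa glcea
Hunk 4: at line 3 remove [ptna,mowo,awlog] add [rwogm,nuddl] -> 9 lines: xye rrw uil yrbn rwogm nuddl gcia kpbaa glcea
Hunk 5: at line 3 remove [yrbn,rwogm] add [qtul] -> 8 lines: xye rrw uil qtul nuddl gcia kpbaa glcea
Hunk 6: at line 3 remove [nuddl,gcia] add [hzo,ccqt,lisp] -> 9 lines: xye rrw uil qtul hzo ccqt lisp kpbaa glcea
Hunk 7: at line 3 remove [hzo,ccqt] add [uao,rrbcf,aup] -> 10 lines: xye rrw uil qtul uao rrbcf aup lisp kpbaa glcea
Final line count: 10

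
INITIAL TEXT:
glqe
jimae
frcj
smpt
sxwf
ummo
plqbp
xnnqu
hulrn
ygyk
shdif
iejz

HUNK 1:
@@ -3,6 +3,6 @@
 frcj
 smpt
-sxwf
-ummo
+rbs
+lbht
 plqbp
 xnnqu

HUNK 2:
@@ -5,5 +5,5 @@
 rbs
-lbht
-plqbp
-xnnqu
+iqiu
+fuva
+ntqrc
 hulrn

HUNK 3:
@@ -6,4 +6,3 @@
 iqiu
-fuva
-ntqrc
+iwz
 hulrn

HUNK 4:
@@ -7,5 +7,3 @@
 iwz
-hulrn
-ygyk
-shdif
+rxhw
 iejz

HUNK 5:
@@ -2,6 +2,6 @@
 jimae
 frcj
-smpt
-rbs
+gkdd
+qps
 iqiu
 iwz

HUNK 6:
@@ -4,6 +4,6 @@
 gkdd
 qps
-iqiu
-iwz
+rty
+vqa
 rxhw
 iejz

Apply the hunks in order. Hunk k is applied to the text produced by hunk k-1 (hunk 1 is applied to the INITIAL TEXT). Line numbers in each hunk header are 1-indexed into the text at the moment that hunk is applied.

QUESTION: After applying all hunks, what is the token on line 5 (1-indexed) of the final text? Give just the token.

Hunk 1: at line 3 remove [sxwf,ummo] add [rbs,lbht] -> 12 lines: glqe jimae frcj smpt rbs lbht plqbp xnnqu hulrn ygyk shdif iejz
Hunk 2: at line 5 remove [lbht,plqbp,xnnqu] add [iqiu,fuva,ntqrc] -> 12 lines: glqe jimae frcj smpt rbs iqiu fuva ntqrc hulrn ygyk shdif iejz
Hunk 3: at line 6 remove [fuva,ntqrc] add [iwz] -> 11 lines: glqe jimae frcj smpt rbs iqiu iwz hulrn ygyk shdif iejz
Hunk 4: at line 7 remove [hulrn,ygyk,shdif] add [rxhw] -> 9 lines: glqe jimae frcj smpt rbs iqiu iwz rxhw iejz
Hunk 5: at line 2 remove [smpt,rbs] add [gkdd,qps] -> 9 lines: glqe jimae frcj gkdd qps iqiu iwz rxhw iejz
Hunk 6: at line 4 remove [iqiu,iwz] add [rty,vqa] -> 9 lines: glqe jimae frcj gkdd qps rty vqa rxhw iejz
Final line 5: qps

Answer: qps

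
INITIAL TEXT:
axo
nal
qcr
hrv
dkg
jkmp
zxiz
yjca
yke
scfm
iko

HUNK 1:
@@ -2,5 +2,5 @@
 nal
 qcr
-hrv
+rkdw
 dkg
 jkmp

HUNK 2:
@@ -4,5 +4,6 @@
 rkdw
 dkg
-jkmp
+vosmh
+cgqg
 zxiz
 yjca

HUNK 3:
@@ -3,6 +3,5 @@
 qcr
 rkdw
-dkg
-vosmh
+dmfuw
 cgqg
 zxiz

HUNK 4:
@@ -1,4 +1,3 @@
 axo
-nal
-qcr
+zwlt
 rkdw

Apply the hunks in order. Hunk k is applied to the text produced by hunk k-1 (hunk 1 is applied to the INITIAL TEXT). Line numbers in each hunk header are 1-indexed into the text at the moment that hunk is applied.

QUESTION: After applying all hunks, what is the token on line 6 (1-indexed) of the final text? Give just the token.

Hunk 1: at line 2 remove [hrv] add [rkdw] -> 11 lines: axo nal qcr rkdw dkg jkmp zxiz yjca yke scfm iko
Hunk 2: at line 4 remove [jkmp] add [vosmh,cgqg] -> 12 lines: axo nal qcr rkdw dkg vosmh cgqg zxiz yjca yke scfm iko
Hunk 3: at line 3 remove [dkg,vosmh] add [dmfuw] -> 11 lines: axo nal qcr rkdw dmfuw cgqg zxiz yjca yke scfm iko
Hunk 4: at line 1 remove [nal,qcr] add [zwlt] -> 10 lines: axo zwlt rkdw dmfuw cgqg zxiz yjca yke scfm iko
Final line 6: zxiz

Answer: zxiz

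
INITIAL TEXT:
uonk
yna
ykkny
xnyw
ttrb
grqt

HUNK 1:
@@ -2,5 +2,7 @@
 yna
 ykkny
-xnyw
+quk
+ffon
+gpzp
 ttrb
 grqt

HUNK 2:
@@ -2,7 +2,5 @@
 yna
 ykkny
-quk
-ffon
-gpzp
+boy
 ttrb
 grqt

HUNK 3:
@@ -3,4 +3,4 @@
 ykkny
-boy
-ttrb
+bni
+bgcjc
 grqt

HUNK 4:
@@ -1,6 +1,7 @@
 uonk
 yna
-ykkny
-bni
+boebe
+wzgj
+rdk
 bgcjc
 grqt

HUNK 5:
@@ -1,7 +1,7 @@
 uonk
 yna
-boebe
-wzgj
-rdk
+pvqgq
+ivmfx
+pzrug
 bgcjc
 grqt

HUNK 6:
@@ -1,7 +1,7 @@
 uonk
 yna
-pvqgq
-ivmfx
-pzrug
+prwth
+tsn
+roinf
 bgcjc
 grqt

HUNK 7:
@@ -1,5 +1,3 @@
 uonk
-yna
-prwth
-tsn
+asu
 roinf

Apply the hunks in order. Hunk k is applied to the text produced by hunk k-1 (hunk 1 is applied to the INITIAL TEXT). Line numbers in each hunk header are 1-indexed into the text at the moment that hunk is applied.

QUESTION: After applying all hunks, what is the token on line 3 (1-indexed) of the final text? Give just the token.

Answer: roinf

Derivation:
Hunk 1: at line 2 remove [xnyw] add [quk,ffon,gpzp] -> 8 lines: uonk yna ykkny quk ffon gpzp ttrb grqt
Hunk 2: at line 2 remove [quk,ffon,gpzp] add [boy] -> 6 lines: uonk yna ykkny boy ttrb grqt
Hunk 3: at line 3 remove [boy,ttrb] add [bni,bgcjc] -> 6 lines: uonk yna ykkny bni bgcjc grqt
Hunk 4: at line 1 remove [ykkny,bni] add [boebe,wzgj,rdk] -> 7 lines: uonk yna boebe wzgj rdk bgcjc grqt
Hunk 5: at line 1 remove [boebe,wzgj,rdk] add [pvqgq,ivmfx,pzrug] -> 7 lines: uonk yna pvqgq ivmfx pzrug bgcjc grqt
Hunk 6: at line 1 remove [pvqgq,ivmfx,pzrug] add [prwth,tsn,roinf] -> 7 lines: uonk yna prwth tsn roinf bgcjc grqt
Hunk 7: at line 1 remove [yna,prwth,tsn] add [asu] -> 5 lines: uonk asu roinf bgcjc grqt
Final line 3: roinf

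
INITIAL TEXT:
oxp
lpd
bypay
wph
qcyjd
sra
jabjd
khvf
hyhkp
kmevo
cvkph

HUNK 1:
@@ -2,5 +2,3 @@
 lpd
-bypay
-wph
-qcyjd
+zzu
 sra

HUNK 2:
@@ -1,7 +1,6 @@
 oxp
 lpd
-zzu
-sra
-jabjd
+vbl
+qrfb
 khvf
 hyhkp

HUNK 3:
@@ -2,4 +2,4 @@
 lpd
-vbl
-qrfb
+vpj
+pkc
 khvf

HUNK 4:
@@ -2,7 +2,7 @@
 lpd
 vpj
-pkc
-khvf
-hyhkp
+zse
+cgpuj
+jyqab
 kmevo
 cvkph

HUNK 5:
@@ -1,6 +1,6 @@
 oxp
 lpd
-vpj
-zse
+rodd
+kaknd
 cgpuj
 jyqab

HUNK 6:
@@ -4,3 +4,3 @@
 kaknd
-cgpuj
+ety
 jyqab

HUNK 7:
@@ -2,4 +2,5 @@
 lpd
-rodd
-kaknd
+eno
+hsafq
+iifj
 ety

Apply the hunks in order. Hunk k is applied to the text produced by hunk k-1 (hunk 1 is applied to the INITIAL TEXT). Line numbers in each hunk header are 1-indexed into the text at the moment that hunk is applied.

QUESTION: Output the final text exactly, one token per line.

Hunk 1: at line 2 remove [bypay,wph,qcyjd] add [zzu] -> 9 lines: oxp lpd zzu sra jabjd khvf hyhkp kmevo cvkph
Hunk 2: at line 1 remove [zzu,sra,jabjd] add [vbl,qrfb] -> 8 lines: oxp lpd vbl qrfb khvf hyhkp kmevo cvkph
Hunk 3: at line 2 remove [vbl,qrfb] add [vpj,pkc] -> 8 lines: oxp lpd vpj pkc khvf hyhkp kmevo cvkph
Hunk 4: at line 2 remove [pkc,khvf,hyhkp] add [zse,cgpuj,jyqab] -> 8 lines: oxp lpd vpj zse cgpuj jyqab kmevo cvkph
Hunk 5: at line 1 remove [vpj,zse] add [rodd,kaknd] -> 8 lines: oxp lpd rodd kaknd cgpuj jyqab kmevo cvkph
Hunk 6: at line 4 remove [cgpuj] add [ety] -> 8 lines: oxp lpd rodd kaknd ety jyqab kmevo cvkph
Hunk 7: at line 2 remove [rodd,kaknd] add [eno,hsafq,iifj] -> 9 lines: oxp lpd eno hsafq iifj ety jyqab kmevo cvkph

Answer: oxp
lpd
eno
hsafq
iifj
ety
jyqab
kmevo
cvkph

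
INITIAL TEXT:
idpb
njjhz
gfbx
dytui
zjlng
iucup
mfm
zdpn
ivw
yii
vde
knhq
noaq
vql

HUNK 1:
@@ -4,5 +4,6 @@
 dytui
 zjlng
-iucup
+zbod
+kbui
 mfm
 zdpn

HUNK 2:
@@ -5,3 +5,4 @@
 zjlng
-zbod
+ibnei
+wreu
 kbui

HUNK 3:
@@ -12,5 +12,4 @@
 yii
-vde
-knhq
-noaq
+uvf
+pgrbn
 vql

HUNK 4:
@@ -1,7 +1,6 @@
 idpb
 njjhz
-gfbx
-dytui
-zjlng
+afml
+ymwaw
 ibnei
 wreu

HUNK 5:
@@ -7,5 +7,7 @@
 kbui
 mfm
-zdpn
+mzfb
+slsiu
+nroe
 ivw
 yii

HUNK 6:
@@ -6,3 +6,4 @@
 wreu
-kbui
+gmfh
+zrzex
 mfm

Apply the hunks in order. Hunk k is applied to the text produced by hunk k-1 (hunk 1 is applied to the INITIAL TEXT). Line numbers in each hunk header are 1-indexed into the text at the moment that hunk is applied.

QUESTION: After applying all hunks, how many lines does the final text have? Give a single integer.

Answer: 17

Derivation:
Hunk 1: at line 4 remove [iucup] add [zbod,kbui] -> 15 lines: idpb njjhz gfbx dytui zjlng zbod kbui mfm zdpn ivw yii vde knhq noaq vql
Hunk 2: at line 5 remove [zbod] add [ibnei,wreu] -> 16 lines: idpb njjhz gfbx dytui zjlng ibnei wreu kbui mfm zdpn ivw yii vde knhq noaq vql
Hunk 3: at line 12 remove [vde,knhq,noaq] add [uvf,pgrbn] -> 15 lines: idpb njjhz gfbx dytui zjlng ibnei wreu kbui mfm zdpn ivw yii uvf pgrbn vql
Hunk 4: at line 1 remove [gfbx,dytui,zjlng] add [afml,ymwaw] -> 14 lines: idpb njjhz afml ymwaw ibnei wreu kbui mfm zdpn ivw yii uvf pgrbn vql
Hunk 5: at line 7 remove [zdpn] add [mzfb,slsiu,nroe] -> 16 lines: idpb njjhz afml ymwaw ibnei wreu kbui mfm mzfb slsiu nroe ivw yii uvf pgrbn vql
Hunk 6: at line 6 remove [kbui] add [gmfh,zrzex] -> 17 lines: idpb njjhz afml ymwaw ibnei wreu gmfh zrzex mfm mzfb slsiu nroe ivw yii uvf pgrbn vql
Final line count: 17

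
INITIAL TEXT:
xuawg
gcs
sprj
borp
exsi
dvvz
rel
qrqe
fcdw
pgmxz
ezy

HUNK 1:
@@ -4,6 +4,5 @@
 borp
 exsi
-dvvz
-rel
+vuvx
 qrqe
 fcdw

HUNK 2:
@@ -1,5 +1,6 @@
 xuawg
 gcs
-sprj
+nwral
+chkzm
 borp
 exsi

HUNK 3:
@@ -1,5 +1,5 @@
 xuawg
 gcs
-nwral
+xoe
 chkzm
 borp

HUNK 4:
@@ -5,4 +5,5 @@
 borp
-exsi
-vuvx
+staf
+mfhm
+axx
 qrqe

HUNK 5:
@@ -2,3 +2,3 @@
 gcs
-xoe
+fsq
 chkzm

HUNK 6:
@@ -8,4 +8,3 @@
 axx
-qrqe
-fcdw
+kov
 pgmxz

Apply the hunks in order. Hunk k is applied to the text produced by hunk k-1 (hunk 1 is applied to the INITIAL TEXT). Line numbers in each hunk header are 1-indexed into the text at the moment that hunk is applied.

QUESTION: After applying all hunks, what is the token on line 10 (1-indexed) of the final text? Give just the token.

Answer: pgmxz

Derivation:
Hunk 1: at line 4 remove [dvvz,rel] add [vuvx] -> 10 lines: xuawg gcs sprj borp exsi vuvx qrqe fcdw pgmxz ezy
Hunk 2: at line 1 remove [sprj] add [nwral,chkzm] -> 11 lines: xuawg gcs nwral chkzm borp exsi vuvx qrqe fcdw pgmxz ezy
Hunk 3: at line 1 remove [nwral] add [xoe] -> 11 lines: xuawg gcs xoe chkzm borp exsi vuvx qrqe fcdw pgmxz ezy
Hunk 4: at line 5 remove [exsi,vuvx] add [staf,mfhm,axx] -> 12 lines: xuawg gcs xoe chkzm borp staf mfhm axx qrqe fcdw pgmxz ezy
Hunk 5: at line 2 remove [xoe] add [fsq] -> 12 lines: xuawg gcs fsq chkzm borp staf mfhm axx qrqe fcdw pgmxz ezy
Hunk 6: at line 8 remove [qrqe,fcdw] add [kov] -> 11 lines: xuawg gcs fsq chkzm borp staf mfhm axx kov pgmxz ezy
Final line 10: pgmxz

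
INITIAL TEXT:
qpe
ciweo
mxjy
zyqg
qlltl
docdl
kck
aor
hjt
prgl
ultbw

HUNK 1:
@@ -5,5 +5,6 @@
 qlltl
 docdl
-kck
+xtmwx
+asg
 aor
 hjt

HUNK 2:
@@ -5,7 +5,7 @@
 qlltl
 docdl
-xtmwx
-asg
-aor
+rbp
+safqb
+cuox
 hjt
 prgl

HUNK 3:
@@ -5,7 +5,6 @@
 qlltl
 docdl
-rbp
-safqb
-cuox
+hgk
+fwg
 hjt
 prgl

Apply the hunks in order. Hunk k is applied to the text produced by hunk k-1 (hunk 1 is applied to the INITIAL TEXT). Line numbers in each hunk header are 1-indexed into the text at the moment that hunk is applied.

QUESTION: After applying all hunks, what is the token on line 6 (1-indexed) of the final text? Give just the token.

Answer: docdl

Derivation:
Hunk 1: at line 5 remove [kck] add [xtmwx,asg] -> 12 lines: qpe ciweo mxjy zyqg qlltl docdl xtmwx asg aor hjt prgl ultbw
Hunk 2: at line 5 remove [xtmwx,asg,aor] add [rbp,safqb,cuox] -> 12 lines: qpe ciweo mxjy zyqg qlltl docdl rbp safqb cuox hjt prgl ultbw
Hunk 3: at line 5 remove [rbp,safqb,cuox] add [hgk,fwg] -> 11 lines: qpe ciweo mxjy zyqg qlltl docdl hgk fwg hjt prgl ultbw
Final line 6: docdl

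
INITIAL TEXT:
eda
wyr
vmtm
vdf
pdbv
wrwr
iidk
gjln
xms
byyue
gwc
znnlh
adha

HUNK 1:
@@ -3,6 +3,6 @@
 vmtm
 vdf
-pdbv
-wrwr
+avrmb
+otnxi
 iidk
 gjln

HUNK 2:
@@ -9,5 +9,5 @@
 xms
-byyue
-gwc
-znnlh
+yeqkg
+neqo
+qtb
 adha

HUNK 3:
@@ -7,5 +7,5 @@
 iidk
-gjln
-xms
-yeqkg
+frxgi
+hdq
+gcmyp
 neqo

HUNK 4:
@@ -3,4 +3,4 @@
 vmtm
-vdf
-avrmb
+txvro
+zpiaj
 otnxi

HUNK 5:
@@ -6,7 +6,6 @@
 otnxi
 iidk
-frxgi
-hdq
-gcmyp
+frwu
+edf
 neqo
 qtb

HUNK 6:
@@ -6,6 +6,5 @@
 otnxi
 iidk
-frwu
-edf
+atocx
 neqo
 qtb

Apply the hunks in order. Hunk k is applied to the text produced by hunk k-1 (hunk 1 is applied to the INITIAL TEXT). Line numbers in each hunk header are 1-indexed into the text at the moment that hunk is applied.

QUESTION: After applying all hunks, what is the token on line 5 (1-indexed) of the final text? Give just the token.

Hunk 1: at line 3 remove [pdbv,wrwr] add [avrmb,otnxi] -> 13 lines: eda wyr vmtm vdf avrmb otnxi iidk gjln xms byyue gwc znnlh adha
Hunk 2: at line 9 remove [byyue,gwc,znnlh] add [yeqkg,neqo,qtb] -> 13 lines: eda wyr vmtm vdf avrmb otnxi iidk gjln xms yeqkg neqo qtb adha
Hunk 3: at line 7 remove [gjln,xms,yeqkg] add [frxgi,hdq,gcmyp] -> 13 lines: eda wyr vmtm vdf avrmb otnxi iidk frxgi hdq gcmyp neqo qtb adha
Hunk 4: at line 3 remove [vdf,avrmb] add [txvro,zpiaj] -> 13 lines: eda wyr vmtm txvro zpiaj otnxi iidk frxgi hdq gcmyp neqo qtb adha
Hunk 5: at line 6 remove [frxgi,hdq,gcmyp] add [frwu,edf] -> 12 lines: eda wyr vmtm txvro zpiaj otnxi iidk frwu edf neqo qtb adha
Hunk 6: at line 6 remove [frwu,edf] add [atocx] -> 11 lines: eda wyr vmtm txvro zpiaj otnxi iidk atocx neqo qtb adha
Final line 5: zpiaj

Answer: zpiaj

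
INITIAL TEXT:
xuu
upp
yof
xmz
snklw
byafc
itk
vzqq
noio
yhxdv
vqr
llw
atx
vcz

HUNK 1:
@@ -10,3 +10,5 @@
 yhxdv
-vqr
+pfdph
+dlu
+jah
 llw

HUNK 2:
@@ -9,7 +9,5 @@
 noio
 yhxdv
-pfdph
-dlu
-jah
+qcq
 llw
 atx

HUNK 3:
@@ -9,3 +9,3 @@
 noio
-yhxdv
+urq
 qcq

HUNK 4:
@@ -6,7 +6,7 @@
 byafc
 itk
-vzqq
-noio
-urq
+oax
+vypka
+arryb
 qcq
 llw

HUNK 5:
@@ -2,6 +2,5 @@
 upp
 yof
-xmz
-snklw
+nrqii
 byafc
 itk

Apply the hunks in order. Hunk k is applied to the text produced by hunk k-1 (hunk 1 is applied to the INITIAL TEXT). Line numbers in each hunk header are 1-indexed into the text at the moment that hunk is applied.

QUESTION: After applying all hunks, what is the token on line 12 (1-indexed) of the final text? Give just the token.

Hunk 1: at line 10 remove [vqr] add [pfdph,dlu,jah] -> 16 lines: xuu upp yof xmz snklw byafc itk vzqq noio yhxdv pfdph dlu jah llw atx vcz
Hunk 2: at line 9 remove [pfdph,dlu,jah] add [qcq] -> 14 lines: xuu upp yof xmz snklw byafc itk vzqq noio yhxdv qcq llw atx vcz
Hunk 3: at line 9 remove [yhxdv] add [urq] -> 14 lines: xuu upp yof xmz snklw byafc itk vzqq noio urq qcq llw atx vcz
Hunk 4: at line 6 remove [vzqq,noio,urq] add [oax,vypka,arryb] -> 14 lines: xuu upp yof xmz snklw byafc itk oax vypka arryb qcq llw atx vcz
Hunk 5: at line 2 remove [xmz,snklw] add [nrqii] -> 13 lines: xuu upp yof nrqii byafc itk oax vypka arryb qcq llw atx vcz
Final line 12: atx

Answer: atx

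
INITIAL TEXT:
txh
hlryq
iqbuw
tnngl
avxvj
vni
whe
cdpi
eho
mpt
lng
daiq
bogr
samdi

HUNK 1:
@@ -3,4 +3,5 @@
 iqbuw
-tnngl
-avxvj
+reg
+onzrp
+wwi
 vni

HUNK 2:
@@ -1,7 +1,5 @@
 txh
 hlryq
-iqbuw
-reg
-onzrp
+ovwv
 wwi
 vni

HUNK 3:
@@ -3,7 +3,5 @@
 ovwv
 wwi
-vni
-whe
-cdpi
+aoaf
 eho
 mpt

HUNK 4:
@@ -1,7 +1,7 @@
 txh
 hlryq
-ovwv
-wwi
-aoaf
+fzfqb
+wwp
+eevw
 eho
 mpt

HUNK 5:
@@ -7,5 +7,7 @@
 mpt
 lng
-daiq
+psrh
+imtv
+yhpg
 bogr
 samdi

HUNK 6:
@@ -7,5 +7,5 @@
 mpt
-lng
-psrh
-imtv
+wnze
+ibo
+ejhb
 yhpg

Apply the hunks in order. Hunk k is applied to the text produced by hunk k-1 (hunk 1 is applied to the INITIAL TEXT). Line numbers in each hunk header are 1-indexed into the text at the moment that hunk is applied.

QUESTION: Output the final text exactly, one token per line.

Answer: txh
hlryq
fzfqb
wwp
eevw
eho
mpt
wnze
ibo
ejhb
yhpg
bogr
samdi

Derivation:
Hunk 1: at line 3 remove [tnngl,avxvj] add [reg,onzrp,wwi] -> 15 lines: txh hlryq iqbuw reg onzrp wwi vni whe cdpi eho mpt lng daiq bogr samdi
Hunk 2: at line 1 remove [iqbuw,reg,onzrp] add [ovwv] -> 13 lines: txh hlryq ovwv wwi vni whe cdpi eho mpt lng daiq bogr samdi
Hunk 3: at line 3 remove [vni,whe,cdpi] add [aoaf] -> 11 lines: txh hlryq ovwv wwi aoaf eho mpt lng daiq bogr samdi
Hunk 4: at line 1 remove [ovwv,wwi,aoaf] add [fzfqb,wwp,eevw] -> 11 lines: txh hlryq fzfqb wwp eevw eho mpt lng daiq bogr samdi
Hunk 5: at line 7 remove [daiq] add [psrh,imtv,yhpg] -> 13 lines: txh hlryq fzfqb wwp eevw eho mpt lng psrh imtv yhpg bogr samdi
Hunk 6: at line 7 remove [lng,psrh,imtv] add [wnze,ibo,ejhb] -> 13 lines: txh hlryq fzfqb wwp eevw eho mpt wnze ibo ejhb yhpg bogr samdi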